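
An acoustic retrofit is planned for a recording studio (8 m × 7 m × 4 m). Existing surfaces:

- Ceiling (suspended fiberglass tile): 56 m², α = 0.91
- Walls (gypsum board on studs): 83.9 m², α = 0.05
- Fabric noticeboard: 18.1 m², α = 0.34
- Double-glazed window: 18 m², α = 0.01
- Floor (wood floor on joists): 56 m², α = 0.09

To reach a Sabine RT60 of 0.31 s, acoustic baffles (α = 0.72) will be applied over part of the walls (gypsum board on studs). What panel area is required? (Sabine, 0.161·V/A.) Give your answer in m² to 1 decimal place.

Equivalent absorption area: A₁ = 56·0.91 + 83.9·0.05 + 18.1·0.34 + 18·0.01 + 56·0.09 = 66.529 m².
Required A₂ = 0.161·224/0.31 = 116.335 sabins.
Absorption to add: 116.335 − 66.529 = 49.806 sabins.
Net gain per m²: Δα = 0.72 − 0.05 = 0.67.
Panel area = 49.806 / 0.67 = 74.3 m².

74.3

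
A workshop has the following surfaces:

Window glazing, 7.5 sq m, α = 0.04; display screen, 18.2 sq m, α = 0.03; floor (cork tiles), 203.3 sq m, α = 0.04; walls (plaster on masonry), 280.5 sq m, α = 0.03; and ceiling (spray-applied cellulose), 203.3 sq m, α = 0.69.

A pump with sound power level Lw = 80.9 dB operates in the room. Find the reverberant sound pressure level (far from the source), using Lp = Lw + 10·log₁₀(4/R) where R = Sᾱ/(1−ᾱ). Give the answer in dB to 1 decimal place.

63.9 dB

A = 157.670 sabins; S = 712.8 sq m.
ᾱ = 157.670/712.8 = 0.2212; R = Sᾱ/(1−ᾱ) = 157.670/(1−0.2212) = 202.452 sq m.
Lp = 80.9 + 10·log₁₀(4/202.452) = 80.9 + (-17.04) = 63.9 dB.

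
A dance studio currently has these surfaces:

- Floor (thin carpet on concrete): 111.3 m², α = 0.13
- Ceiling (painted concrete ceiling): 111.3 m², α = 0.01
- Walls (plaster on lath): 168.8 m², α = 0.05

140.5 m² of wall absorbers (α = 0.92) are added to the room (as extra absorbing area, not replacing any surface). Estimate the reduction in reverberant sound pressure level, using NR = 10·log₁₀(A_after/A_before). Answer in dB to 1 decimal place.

8.0 dB

Total absorption A_before = 111.3·0.13 + 111.3·0.01 + 168.8·0.05
  = 14.469 + 1.113 + 8.440 = 24.022 m² sabins.
Treatment contributes 140.5·0.92 = 129.260 sabins.
New total A_after = 153.282 sabins.
Reduction = 10 log₁₀(A_after/A_before) = 10 log₁₀(6.3809) = 8.0 dB.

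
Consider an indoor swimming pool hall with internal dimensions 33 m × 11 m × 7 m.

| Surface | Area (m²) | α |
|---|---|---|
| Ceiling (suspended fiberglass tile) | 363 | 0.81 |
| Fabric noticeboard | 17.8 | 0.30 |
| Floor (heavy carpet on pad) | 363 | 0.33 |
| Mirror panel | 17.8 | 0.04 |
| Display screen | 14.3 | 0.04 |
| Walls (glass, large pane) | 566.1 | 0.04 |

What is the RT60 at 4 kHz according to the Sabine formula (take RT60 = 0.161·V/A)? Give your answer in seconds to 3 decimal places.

Summing Sᵢαᵢ: 294.030 + 5.340 + 119.790 + 0.712 + 0.572 + 22.644 → A = 443.088 sabins.
Room volume: 2541 m³.
T = 0.161 V/A = 0.161·2541/443.088 = 0.923 s.

0.923 s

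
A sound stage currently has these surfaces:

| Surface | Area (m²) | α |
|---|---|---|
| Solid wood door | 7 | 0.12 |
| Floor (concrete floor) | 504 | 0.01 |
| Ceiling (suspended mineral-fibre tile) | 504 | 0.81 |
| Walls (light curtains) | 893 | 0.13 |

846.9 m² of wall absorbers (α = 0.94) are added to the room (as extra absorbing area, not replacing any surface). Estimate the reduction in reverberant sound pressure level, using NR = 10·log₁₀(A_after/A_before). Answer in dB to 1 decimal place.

A_before = Σ Sᵢαᵢ = 7×0.12 + 504×0.01 + 504×0.81 + 893×0.13 = 530.210 sabins.
Added absorption = 846.9 × 0.94 = 796.086 sabins.
A_after = 530.210 + 796.086 = 1326.296 sabins.
NR = 10·log₁₀(1326.296/530.210) = 4.0 dB.

4.0 dB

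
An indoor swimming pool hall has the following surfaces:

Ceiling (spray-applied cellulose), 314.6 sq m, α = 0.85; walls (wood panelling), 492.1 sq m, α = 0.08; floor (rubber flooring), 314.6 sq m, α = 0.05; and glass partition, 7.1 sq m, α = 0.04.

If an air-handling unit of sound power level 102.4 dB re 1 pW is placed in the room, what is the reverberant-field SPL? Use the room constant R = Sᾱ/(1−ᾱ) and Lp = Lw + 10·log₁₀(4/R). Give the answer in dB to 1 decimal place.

Σ(Sᵢαᵢ) = 314.6·0.85 + 492.1·0.08 + 314.6·0.05 + 7.1·0.04 = 322.792; total area S = 1128.4 sq m.
ᾱ = 0.2861, so room constant R = A/(1−ᾱ) = 452.153 sq m.
Lp = Lw + 10 log₁₀(4/R) = 102.4 -20.53 = 81.9 dB.

81.9 dB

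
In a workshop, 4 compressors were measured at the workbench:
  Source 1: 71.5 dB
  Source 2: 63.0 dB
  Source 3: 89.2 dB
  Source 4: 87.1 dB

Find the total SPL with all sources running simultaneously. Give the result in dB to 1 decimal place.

Converting to relative power and adding: 10^(71.5/10) + 10^(63.0/10) + 10^(89.2/10) + 10^(87.1/10) = 1.361e+09.
L_total = 10·log₁₀(1.361e+09) = 91.3 dB.

91.3 dB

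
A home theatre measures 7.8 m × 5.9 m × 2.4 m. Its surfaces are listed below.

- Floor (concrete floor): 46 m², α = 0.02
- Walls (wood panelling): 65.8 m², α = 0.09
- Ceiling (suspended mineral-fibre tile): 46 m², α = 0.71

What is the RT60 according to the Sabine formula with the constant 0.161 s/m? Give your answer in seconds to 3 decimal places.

A = Σ Sᵢαᵢ = 46×0.02 + 65.8×0.09 + 46×0.71 = 39.502 sabins.
V = 7.8·5.9·2.4 = 110.448 m³.
Sabine: RT60 = 0.161 × 110.448 / 39.502 = 0.450 s.

0.450 s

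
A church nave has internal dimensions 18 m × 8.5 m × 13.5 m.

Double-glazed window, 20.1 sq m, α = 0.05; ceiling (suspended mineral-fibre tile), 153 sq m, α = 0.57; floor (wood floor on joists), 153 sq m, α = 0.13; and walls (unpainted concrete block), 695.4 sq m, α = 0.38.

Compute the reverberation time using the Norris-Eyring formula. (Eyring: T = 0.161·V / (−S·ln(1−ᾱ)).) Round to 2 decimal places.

0.72 seconds

S = Σ Sᵢ = 1021.5 sq m.
Absorption A = 20.1·0.05 + 153·0.57 + 153·0.13 + 695.4·0.38 = 372.357 sabins.
Mean coefficient ᾱ = A/S = 0.3645.
Eyring denominator: −S ln(1−ᾱ) = 463.090.
V = 18 × 8.5 × 13.5 = 2065.5 m³.
T = 0.161·V/[−S·ln(1−ᾱ)] = 0.161·2065.5/463.090 = 0.72 s.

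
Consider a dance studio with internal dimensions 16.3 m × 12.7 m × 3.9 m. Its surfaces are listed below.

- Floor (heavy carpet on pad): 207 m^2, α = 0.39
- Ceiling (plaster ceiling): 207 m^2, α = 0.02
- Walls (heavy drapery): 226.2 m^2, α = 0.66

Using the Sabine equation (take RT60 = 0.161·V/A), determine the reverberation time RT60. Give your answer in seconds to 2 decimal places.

0.56 s

Summing Sᵢαᵢ: 80.730 + 4.140 + 149.292 → A = 234.162 sabins.
Room volume: 807.339 m³.
Sabine: RT60 = 0.161 × 807.339 / 234.162 = 0.56 s.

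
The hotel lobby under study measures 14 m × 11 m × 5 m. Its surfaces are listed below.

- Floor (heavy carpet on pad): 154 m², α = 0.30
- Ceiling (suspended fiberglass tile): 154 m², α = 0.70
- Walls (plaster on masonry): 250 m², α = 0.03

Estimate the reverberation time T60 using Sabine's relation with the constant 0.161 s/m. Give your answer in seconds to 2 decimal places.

Summing Sᵢαᵢ: 46.200 + 107.800 + 7.500 → A = 161.500 sabins.
Volume V = 14 × 11 × 5 = 770 m³.
Sabine: RT60 = 0.161 × 770 / 161.500 = 0.77 s.

0.77 seconds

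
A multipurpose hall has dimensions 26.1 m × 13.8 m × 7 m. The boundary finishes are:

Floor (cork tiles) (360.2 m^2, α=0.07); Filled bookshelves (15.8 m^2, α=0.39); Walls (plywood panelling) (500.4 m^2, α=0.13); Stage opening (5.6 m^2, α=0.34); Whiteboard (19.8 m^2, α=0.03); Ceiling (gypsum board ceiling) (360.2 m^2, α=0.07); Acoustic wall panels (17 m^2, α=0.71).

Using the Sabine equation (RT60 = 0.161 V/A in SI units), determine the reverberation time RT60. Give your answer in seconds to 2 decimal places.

Equivalent absorption area: A = 360.2·0.07 + 15.8·0.39 + 500.4·0.13 + 5.6·0.34 + 19.8·0.03 + 360.2·0.07 + 17·0.71 = 136.210 m^2.
Volume V = 26.1 × 13.8 × 7 = 2521.26 m³.
Sabine: RT60 = 0.161 × 2521.26 / 136.210 = 2.98 s.

2.98 sec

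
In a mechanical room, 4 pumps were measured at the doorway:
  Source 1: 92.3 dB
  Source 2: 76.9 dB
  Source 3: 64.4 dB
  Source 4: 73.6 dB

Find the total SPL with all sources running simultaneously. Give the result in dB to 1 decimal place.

92.5 dB

Σ 10^(Lᵢ/10) = 1.773e+09.
Combined level = 10 log₁₀(1.773e+09) = 92.5 dB.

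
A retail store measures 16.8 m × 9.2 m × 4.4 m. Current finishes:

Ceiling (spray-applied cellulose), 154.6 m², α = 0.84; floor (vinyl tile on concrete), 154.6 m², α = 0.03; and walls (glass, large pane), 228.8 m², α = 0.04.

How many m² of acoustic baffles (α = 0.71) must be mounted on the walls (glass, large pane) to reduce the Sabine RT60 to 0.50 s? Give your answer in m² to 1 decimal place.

Equivalent absorption area: A₁ = 154.6×0.84 + 154.6×0.03 + 228.8×0.04 = 143.654 m².
V = 680.064 m³. Target absorption A₂ = 0.161 × 680.064 / 0.50 = 218.981 sabins.
ΔA needed = 218.981 − 143.654 = 75.327 sabins.
Each m² of panel replacing the walls (glass, large pane) adds (0.71 − 0.04) = 0.67 sabins.
Panel area = 75.327 / 0.67 = 112.4 m².

112.4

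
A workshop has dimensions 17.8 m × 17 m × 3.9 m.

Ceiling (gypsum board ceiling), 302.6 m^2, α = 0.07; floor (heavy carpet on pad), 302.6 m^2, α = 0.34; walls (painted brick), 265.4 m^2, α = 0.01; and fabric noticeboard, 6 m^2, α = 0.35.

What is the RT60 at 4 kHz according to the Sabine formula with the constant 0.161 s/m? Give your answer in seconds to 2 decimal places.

Equivalent absorption area: A = 302.6*0.07 + 302.6*0.34 + 265.4*0.01 + 6*0.35 = 128.820 m^2.
Volume V = 17.8 × 17 × 3.9 = 1180.14 m³.
T = 0.161 V/A = 0.161·1180.14/128.820 = 1.47 s.

1.47 seconds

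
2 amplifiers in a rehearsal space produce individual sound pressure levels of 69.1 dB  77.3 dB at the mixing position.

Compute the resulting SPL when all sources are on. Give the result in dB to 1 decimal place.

Sum in the linear (power) domain: Σ 10^(Lᵢ/10) = 10^(69.1/10) + 10^(77.3/10) = 6.183e+07.
L_total = 10·log₁₀(6.183e+07) = 77.9 dB.

77.9 dB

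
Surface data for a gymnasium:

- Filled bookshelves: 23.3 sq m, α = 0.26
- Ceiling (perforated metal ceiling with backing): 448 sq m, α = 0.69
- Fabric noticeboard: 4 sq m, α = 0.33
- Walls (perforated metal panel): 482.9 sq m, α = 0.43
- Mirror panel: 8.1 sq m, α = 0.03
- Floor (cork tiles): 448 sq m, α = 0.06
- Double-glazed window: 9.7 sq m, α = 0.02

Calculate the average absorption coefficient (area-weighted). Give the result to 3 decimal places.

S = Σ Sᵢ = 23.3 + 448 + 4 + 482.9 + 8.1 + 448 + 9.7 = 1424.0 sq m.
Weighted sum Σ Sα = 551.462.
ᾱ = A/S = 0.387.

0.387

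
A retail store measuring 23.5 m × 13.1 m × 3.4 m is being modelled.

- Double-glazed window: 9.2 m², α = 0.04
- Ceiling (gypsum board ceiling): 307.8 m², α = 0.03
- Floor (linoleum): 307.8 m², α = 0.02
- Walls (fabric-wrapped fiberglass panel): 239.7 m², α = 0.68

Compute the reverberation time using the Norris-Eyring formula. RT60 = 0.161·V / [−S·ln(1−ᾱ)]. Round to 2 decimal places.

S = Σ Sᵢ = 864.5 m².
Absorption A = 9.2·0.04 + 307.8·0.03 + 307.8·0.02 + 239.7·0.68 = 178.754 sabins.
ᾱ = 178.754 / 864.5 = 0.2068.
−S·ln(1−ᾱ) = −864.5 × ln(1 − 0.2068) = 200.287.
V = 23.5 × 13.1 × 3.4 = 1046.69 m³.
T = 0.161·V/[−S·ln(1−ᾱ)] = 0.161·1046.69/200.287 = 0.84 s.

0.84 seconds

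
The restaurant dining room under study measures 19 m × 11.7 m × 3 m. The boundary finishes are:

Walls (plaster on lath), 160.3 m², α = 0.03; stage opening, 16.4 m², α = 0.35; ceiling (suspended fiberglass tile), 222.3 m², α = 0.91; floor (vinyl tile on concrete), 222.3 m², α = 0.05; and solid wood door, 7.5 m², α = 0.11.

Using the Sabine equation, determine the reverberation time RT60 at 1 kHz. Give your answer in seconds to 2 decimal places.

0.48 s

Summing Sᵢαᵢ: 4.809 + 5.740 + 202.293 + 11.115 + 0.825 → A = 224.782 sabins.
Room volume: 666.9 m³.
T = 0.161 V/A = 0.161·666.9/224.782 = 0.48 s.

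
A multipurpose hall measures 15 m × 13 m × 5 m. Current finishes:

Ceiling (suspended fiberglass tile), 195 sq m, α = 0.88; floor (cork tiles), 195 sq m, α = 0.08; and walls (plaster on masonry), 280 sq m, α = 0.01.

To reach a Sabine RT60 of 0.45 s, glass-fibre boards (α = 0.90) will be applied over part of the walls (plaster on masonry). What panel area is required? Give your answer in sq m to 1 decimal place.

178.5

Total absorption A₁ = 195·0.88 + 195·0.08 + 280·0.01
  = 171.600 + 15.600 + 2.800 = 190.000 sq m sabins.
Required A₂ = 0.161·975/0.45 = 348.833 sabins.
Absorption to add: 348.833 − 190.000 = 158.833 sabins.
Each sq m of panel replacing the walls (plaster on masonry) adds (0.90 − 0.01) = 0.89 sabins.
Area = ΔA/Δα = 158.833/0.89 = 178.5 sq m.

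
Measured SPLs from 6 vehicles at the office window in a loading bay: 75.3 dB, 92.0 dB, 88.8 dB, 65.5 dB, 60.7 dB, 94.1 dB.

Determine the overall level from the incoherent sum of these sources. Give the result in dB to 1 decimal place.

96.9 dB

Converting to relative power and adding: 10^(75.3/10) + 10^(92.0/10) + 10^(88.8/10) + 10^(65.5/10) + 10^(60.7/10) + 10^(94.1/10) = 4.952e+09.
Back to dB: 10·log₁₀ Σ = 96.9 dB.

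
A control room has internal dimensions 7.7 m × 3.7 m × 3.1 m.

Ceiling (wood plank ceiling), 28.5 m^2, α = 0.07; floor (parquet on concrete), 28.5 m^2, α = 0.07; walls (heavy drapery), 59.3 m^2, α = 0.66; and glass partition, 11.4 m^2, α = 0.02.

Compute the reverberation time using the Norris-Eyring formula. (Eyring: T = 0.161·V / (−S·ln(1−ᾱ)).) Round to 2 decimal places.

S = Σ Sᵢ = 127.7 m^2.
Σ(Sᵢαᵢ) = 28.5·0.07 + 28.5·0.07 + 59.3·0.66 + 11.4·0.02 = 43.356.
ᾱ = 43.356 / 127.7 = 0.3395.
−S·ln(1−ᾱ) = −127.7 × ln(1 − 0.3395) = 52.965.
V = 7.7 × 3.7 × 3.1 = 88.319 m³.
T = 0.161·V/[−S·ln(1−ᾱ)] = 0.161·88.319/52.965 = 0.27 s.

0.27 seconds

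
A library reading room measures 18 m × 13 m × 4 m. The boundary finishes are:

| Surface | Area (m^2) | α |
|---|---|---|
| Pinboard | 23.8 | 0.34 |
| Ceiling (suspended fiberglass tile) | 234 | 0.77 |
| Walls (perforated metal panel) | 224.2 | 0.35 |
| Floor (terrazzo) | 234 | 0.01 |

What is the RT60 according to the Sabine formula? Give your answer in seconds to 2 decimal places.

0.56 s

Total absorption A = 23.8*0.34 + 234*0.77 + 224.2*0.35 + 234*0.01
  = 8.092 + 180.180 + 78.470 + 2.340 = 269.082 m^2 sabins.
Volume V = 18 × 13 × 4 = 936 m³.
T = 0.161 V/A = 0.161·936/269.082 = 0.56 s.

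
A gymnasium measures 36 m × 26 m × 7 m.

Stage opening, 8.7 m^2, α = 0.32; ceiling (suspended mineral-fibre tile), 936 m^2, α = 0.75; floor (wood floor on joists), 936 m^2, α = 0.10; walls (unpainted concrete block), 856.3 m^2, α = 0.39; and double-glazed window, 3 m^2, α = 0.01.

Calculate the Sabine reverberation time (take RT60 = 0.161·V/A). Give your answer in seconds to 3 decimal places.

Summing Sᵢαᵢ: 2.784 + 702.000 + 93.600 + 333.957 + 0.030 → A = 1132.371 sabins.
Volume V = 36 × 26 × 7 = 6552 m³.
RT60 = 0.161 · V / A = 0.161 × 6552 / 1132.371 = 0.932 s.

0.932 s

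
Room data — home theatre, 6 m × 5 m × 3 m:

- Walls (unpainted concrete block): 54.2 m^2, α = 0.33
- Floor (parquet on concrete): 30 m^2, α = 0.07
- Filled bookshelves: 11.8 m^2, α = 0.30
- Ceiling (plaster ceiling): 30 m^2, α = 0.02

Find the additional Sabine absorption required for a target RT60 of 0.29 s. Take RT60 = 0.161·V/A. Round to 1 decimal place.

Summing Sᵢαᵢ: 17.886 + 2.100 + 3.540 + 0.600 → A₁ = 24.126 sabins.
For T = 0.29 s, need A₂ = 0.161·V/T = 0.161·90/0.29 = 49.966 sabins.
ΔA = A₂ − A₁ = 49.966 − 24.126 = 25.8 sabins.

25.8 sabins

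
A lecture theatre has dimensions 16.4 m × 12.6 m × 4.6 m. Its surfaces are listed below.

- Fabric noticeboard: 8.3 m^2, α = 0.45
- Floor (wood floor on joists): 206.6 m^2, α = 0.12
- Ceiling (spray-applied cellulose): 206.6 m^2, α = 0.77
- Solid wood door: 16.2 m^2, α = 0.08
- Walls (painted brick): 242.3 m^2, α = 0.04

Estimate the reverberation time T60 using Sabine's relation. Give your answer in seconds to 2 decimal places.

A = Σ Sᵢαᵢ = 8.3*0.45 + 206.6*0.12 + 206.6*0.77 + 16.2*0.08 + 242.3*0.04 = 198.597 sabins.
V = 16.4·12.6·4.6 = 950.544 m³.
T = 0.161 V/A = 0.161·950.544/198.597 = 0.77 s.

0.77 sec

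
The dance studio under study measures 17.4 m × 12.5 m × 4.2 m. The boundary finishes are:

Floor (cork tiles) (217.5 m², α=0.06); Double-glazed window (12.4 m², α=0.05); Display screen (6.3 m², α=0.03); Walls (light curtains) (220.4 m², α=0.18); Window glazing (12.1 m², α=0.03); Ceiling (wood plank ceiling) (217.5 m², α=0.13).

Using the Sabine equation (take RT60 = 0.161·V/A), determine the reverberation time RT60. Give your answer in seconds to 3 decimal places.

1.790 seconds

Equivalent absorption area: A = 217.5×0.06 + 12.4×0.05 + 6.3×0.03 + 220.4×0.18 + 12.1×0.03 + 217.5×0.13 = 82.169 m².
Room volume: 913.5 m³.
T = 0.161 V/A = 0.161·913.5/82.169 = 1.790 s.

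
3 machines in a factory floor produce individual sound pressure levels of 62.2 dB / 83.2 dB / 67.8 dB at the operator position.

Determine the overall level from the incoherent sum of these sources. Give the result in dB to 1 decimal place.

83.4 dB

Σ 10^(Lᵢ/10) = 2.166e+08.
Combined level = 10 log₁₀(2.166e+08) = 83.4 dB.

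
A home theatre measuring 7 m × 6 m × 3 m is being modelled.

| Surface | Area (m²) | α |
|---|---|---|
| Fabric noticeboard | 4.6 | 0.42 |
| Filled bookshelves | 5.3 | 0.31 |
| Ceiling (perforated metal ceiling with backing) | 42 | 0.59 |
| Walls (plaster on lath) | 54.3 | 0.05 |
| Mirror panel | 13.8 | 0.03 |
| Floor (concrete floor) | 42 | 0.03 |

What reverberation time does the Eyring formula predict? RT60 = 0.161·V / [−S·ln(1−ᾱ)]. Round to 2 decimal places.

0.55 s

Total surface area S = 4.6 + 5.3 + 42 + 54.3 + 13.8 + 42 = 162.0 m².
Σ(Sᵢαᵢ) = 4.6·0.42 + 5.3·0.31 + 42·0.59 + 54.3·0.05 + 13.8·0.03 + 42·0.03 = 32.744.
Mean coefficient ᾱ = A/S = 0.2021.
−S·ln(1−ᾱ) = −162.0 × ln(1 − 0.2021) = 36.575.
V = 7 × 6 × 3 = 126 m³.
RT60 = 0.161 × 126 / 36.575 = 0.55 s.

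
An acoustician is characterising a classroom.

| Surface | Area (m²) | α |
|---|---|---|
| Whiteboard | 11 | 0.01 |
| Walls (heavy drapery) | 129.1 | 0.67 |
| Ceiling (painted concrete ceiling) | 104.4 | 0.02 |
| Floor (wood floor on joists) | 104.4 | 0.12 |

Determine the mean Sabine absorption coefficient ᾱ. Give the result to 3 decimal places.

0.290

Total surface area S = 348.9 m².
Σ(Sᵢαᵢ) = 11*0.01 + 129.1*0.67 + 104.4*0.02 + 104.4*0.12 = 101.223.
ᾱ = A/S = 0.290.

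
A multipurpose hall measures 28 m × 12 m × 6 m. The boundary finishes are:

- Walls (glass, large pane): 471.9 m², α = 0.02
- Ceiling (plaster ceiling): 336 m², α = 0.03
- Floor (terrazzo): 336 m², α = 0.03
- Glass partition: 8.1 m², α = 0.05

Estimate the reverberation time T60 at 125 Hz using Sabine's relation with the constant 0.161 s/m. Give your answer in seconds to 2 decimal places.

Summing Sᵢαᵢ: 9.438 + 10.080 + 10.080 + 0.405 → A = 30.003 sabins.
V = 28·12·6 = 2016 m³.
T = 0.161 V/A = 0.161·2016/30.003 = 10.82 s.

10.82 sec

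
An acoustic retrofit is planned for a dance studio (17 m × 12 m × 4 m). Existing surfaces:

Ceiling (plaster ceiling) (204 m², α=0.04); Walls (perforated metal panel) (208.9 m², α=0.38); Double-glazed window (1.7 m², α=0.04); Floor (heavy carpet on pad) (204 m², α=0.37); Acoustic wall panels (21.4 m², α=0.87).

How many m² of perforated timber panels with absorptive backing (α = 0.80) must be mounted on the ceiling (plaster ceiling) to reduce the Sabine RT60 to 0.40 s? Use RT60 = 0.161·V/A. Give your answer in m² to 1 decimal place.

Total absorption A₁ = 204·0.04 + 208.9·0.38 + 1.7·0.04 + 204·0.37 + 21.4·0.87
  = 8.160 + 79.382 + 0.068 + 75.480 + 18.618 = 181.708 m² sabins.
Required A₂ = 0.161·816/0.40 = 328.440 sabins.
ΔA needed = 328.440 − 181.708 = 146.732 sabins.
Each m² of panel replacing the ceiling (plaster ceiling) adds (0.80 − 0.04) = 0.76 sabins.
Panel area = 146.732 / 0.76 = 193.1 m².

193.1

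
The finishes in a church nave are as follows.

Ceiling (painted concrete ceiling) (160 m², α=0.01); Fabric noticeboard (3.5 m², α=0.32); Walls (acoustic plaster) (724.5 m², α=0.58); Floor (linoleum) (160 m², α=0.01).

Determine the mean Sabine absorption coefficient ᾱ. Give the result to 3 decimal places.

0.405

Total surface area S = 1048.0 m².
Weighted sum Σ Sα = 424.530.
ᾱ = A/S = 0.405.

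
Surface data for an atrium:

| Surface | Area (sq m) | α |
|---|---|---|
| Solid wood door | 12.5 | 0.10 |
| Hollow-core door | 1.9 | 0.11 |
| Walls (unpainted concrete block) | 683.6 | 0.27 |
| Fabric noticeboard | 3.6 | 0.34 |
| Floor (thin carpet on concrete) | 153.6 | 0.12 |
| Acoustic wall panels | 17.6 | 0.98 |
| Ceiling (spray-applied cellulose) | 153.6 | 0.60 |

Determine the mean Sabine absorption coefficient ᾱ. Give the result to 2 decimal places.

0.31

Total surface area S = 1026.4 sq m.
Σ(Sᵢαᵢ) = 12.5×0.10 + 1.9×0.11 + 683.6×0.27 + 3.6×0.34 + 153.6×0.12 + 17.6×0.98 + 153.6×0.60 = 315.095.
ᾱ = 315.095 / 1026.4 = 0.31.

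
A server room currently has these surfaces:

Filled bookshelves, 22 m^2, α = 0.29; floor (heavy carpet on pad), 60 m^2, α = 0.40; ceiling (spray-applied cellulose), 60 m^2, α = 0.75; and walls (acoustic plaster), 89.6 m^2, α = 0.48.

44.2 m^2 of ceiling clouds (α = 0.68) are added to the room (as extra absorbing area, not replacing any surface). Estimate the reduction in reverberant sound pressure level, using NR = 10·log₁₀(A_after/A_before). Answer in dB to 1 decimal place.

A_before = Σ Sᵢαᵢ = 22·0.29 + 60·0.40 + 60·0.75 + 89.6·0.48 = 118.388 sabins.
Treatment contributes 44.2·0.68 = 30.056 sabins.
A_after = 118.388 + 30.056 = 148.444 sabins.
NR = 10·log₁₀(148.444/118.388) = 1.0 dB.

1.0 dB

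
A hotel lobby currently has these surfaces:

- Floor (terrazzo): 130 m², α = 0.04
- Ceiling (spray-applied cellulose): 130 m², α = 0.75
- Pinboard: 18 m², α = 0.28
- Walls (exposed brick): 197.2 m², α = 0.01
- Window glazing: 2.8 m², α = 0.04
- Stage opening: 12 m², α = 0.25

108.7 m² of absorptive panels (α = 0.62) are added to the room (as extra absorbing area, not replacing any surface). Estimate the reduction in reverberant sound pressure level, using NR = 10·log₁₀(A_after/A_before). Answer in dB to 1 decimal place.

2.0 dB

Total absorption A_before = 130·0.04 + 130·0.75 + 18·0.28 + 197.2·0.01 + 2.8·0.04 + 12·0.25
  = 5.200 + 97.500 + 5.040 + 1.972 + 0.112 + 3.000 = 112.824 m² sabins.
Treatment contributes 108.7·0.62 = 67.394 sabins.
A_after = 112.824 + 67.394 = 180.218 sabins.
NR = 10·log₁₀(180.218/112.824) = 2.0 dB.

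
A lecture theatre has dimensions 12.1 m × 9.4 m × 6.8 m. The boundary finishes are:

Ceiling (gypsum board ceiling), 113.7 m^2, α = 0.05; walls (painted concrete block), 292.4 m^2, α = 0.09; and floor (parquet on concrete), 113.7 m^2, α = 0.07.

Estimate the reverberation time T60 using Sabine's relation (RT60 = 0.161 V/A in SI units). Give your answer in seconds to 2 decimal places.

3.12 seconds

Total absorption A = 113.7×0.05 + 292.4×0.09 + 113.7×0.07
  = 5.685 + 26.316 + 7.959 = 39.960 m^2 sabins.
V = 12.1·9.4·6.8 = 773.432 m³.
T = 0.161 V/A = 0.161·773.432/39.960 = 3.12 s.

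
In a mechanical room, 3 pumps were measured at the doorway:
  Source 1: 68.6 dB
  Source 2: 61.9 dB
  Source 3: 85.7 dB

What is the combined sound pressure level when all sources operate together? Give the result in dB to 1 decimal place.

Sum in the linear (power) domain: Σ 10^(Lᵢ/10) = 10^(68.6/10) + 10^(61.9/10) + 10^(85.7/10) = 3.803e+08.
Back to dB: 10·log₁₀ Σ = 85.8 dB.

85.8 dB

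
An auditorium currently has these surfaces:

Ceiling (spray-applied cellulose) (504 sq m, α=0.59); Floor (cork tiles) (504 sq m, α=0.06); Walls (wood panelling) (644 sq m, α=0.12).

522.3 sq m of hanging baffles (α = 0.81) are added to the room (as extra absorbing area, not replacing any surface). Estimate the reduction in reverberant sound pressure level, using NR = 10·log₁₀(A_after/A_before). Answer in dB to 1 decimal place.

3.1 dB

Total absorption A_before = 504×0.59 + 504×0.06 + 644×0.12
  = 297.360 + 30.240 + 77.280 = 404.880 sq m sabins.
Added absorption = 522.3 × 0.81 = 423.063 sabins.
New total A_after = 827.943 sabins.
Reduction = 10 log₁₀(A_after/A_before) = 10 log₁₀(2.0449) = 3.1 dB.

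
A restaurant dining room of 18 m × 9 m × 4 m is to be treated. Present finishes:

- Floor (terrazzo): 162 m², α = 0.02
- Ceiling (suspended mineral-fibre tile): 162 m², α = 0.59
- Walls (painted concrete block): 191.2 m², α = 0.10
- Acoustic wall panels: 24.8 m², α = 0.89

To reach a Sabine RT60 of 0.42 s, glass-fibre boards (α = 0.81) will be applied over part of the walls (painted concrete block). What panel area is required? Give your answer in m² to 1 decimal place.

152.7

Equivalent absorption area: A₁ = 162·0.02 + 162·0.59 + 191.2·0.10 + 24.8·0.89 = 140.012 m².
V = 648 m³. Target absorption A₂ = 0.161 × 648 / 0.42 = 248.400 sabins.
Absorption to add: 248.400 − 140.012 = 108.388 sabins.
Each m² of panel replacing the walls (painted concrete block) adds (0.81 − 0.10) = 0.71 sabins.
Area = ΔA/Δα = 108.388/0.71 = 152.7 m².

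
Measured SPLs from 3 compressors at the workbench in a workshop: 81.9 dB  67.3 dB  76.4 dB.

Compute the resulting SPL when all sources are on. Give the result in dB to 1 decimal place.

83.1 dB

Sum in the linear (power) domain: Σ 10^(Lᵢ/10) = 10^(81.9/10) + 10^(67.3/10) + 10^(76.4/10) = 2.039e+08.
L_total = 10·log₁₀(2.039e+08) = 83.1 dB.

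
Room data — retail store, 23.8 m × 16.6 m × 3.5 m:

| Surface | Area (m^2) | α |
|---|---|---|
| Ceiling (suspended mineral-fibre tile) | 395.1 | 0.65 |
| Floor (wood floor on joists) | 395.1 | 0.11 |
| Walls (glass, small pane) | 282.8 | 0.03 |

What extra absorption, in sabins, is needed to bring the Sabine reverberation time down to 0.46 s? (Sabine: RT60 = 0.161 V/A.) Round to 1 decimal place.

175.2 sabins

A₁ = Σ Sᵢαᵢ = 395.1×0.65 + 395.1×0.11 + 282.8×0.03 = 308.760 sabins.
V = 1382.78 m³. Required absorption A₂ = 0.161 × 1382.78 / 0.46 = 483.973 sabins.
Additional absorption ΔA = 483.973 − 308.760 = 175.2 sabins.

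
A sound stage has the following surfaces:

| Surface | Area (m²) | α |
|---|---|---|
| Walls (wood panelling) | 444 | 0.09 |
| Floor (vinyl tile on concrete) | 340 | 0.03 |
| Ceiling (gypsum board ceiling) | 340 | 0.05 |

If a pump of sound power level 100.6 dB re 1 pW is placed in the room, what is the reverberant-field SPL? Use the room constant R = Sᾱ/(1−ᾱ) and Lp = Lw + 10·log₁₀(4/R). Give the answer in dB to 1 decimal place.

88.1 dB

Σ(Sᵢαᵢ) = 444·0.09 + 340·0.03 + 340·0.05 = 67.160; total area S = 1124.0 m².
ᾱ = 67.160/1124.0 = 0.0598; R = Sᾱ/(1−ᾱ) = 67.160/(1−0.0598) = 71.432 m².
Lp = Lw + 10 log₁₀(4/R) = 100.6 -12.52 = 88.1 dB.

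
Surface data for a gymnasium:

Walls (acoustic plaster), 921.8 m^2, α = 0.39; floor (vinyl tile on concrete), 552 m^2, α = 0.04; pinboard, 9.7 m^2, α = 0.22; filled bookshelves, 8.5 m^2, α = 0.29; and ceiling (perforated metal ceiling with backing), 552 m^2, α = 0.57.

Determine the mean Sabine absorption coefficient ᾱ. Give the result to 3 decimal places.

Total surface area S = 2044.0 m^2.
Weighted sum Σ Sα = 700.821.
ᾱ = 700.821 / 2044.0 = 0.343.

0.343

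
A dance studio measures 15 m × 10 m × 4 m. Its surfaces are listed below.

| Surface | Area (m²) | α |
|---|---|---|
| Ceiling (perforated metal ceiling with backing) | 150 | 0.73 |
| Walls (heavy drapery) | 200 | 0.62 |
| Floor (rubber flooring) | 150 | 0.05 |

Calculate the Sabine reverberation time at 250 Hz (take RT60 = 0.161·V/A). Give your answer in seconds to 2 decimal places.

Summing Sᵢαᵢ: 109.500 + 124.000 + 7.500 → A = 241.000 sabins.
V = 15·10·4 = 600 m³.
Sabine: RT60 = 0.161 × 600 / 241.000 = 0.40 s.

0.40 sec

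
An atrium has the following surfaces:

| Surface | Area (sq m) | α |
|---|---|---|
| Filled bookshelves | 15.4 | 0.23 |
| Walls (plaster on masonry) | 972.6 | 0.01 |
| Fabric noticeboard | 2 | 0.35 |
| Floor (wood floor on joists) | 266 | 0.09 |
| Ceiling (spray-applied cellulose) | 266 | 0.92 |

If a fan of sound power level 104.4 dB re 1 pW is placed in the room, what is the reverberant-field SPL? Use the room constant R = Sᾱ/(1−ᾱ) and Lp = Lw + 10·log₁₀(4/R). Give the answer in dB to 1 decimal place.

A = 282.628 sabins; S = 1522.0 sq m.
ᾱ = 0.1857, so room constant R = A/(1−ᾱ) = 347.081 sq m.
Lp = 104.4 + 10·log₁₀(4/347.081) = 104.4 + (-19.38) = 85.0 dB.

85.0 dB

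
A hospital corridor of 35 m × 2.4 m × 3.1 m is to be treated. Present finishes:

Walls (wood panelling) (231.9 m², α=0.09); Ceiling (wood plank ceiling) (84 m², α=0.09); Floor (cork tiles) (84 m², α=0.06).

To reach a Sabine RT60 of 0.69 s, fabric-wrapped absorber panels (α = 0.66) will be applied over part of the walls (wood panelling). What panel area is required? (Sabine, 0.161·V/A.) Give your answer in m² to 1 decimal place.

Equivalent absorption area: A₁ = 231.9*0.09 + 84*0.09 + 84*0.06 = 33.471 m².
V = 260.4 m³. Target absorption A₂ = 0.161 × 260.4 / 0.69 = 60.760 sabins.
ΔA needed = 60.760 − 33.471 = 27.289 sabins.
Net gain per m²: Δα = 0.66 − 0.09 = 0.57.
Area = ΔA/Δα = 27.289/0.57 = 47.9 m².

47.9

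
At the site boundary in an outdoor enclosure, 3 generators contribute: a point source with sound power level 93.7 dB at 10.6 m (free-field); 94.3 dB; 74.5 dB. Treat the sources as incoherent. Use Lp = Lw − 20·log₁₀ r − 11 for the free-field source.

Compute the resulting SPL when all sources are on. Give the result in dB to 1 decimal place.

94.3 dB

Source at 10.6 m: Lp = 93.7 − 20·log₁₀(10.6) − 11 = 62.2 dB.
Σ 10^(Lᵢ/10) = 2.721e+09.
Combined level = 10 log₁₀(2.721e+09) = 94.3 dB.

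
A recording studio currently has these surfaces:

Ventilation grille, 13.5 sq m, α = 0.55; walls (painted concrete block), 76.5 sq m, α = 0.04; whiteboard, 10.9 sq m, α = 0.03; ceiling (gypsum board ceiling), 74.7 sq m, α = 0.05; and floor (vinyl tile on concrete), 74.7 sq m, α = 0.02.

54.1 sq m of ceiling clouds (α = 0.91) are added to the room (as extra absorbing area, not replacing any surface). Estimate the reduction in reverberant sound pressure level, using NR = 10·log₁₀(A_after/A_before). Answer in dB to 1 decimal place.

6.1 dB

A_before = Σ Sᵢαᵢ = 13.5·0.55 + 76.5·0.04 + 10.9·0.03 + 74.7·0.05 + 74.7·0.02 = 16.041 sabins.
Added absorption = 54.1 × 0.91 = 49.231 sabins.
A_after = 16.041 + 49.231 = 65.272 sabins.
NR = 10·log₁₀(65.272/16.041) = 6.1 dB.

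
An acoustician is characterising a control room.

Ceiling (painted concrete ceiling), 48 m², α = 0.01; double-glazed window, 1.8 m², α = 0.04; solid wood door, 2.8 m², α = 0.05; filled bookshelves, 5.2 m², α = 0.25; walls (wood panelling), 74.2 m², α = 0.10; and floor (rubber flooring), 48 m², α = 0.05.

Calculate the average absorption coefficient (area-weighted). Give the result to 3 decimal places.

0.066

S = Σ Sᵢ = 48 + 1.8 + 2.8 + 5.2 + 74.2 + 48 = 180.0 m².
Weighted sum Σ Sα = 11.812.
ᾱ = A/S = 0.066.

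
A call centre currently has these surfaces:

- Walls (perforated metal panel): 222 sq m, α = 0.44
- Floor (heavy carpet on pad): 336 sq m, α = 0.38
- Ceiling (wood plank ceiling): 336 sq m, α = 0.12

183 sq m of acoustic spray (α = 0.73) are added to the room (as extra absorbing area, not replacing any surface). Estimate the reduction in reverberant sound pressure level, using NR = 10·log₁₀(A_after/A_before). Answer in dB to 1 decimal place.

Equivalent absorption area: A_before = 222·0.44 + 336·0.38 + 336·0.12 = 265.680 sq m.
Treatment contributes 183·0.73 = 133.590 sabins.
New total A_after = 399.270 sabins.
Reduction = 10 log₁₀(A_after/A_before) = 10 log₁₀(1.5028) = 1.8 dB.

1.8 dB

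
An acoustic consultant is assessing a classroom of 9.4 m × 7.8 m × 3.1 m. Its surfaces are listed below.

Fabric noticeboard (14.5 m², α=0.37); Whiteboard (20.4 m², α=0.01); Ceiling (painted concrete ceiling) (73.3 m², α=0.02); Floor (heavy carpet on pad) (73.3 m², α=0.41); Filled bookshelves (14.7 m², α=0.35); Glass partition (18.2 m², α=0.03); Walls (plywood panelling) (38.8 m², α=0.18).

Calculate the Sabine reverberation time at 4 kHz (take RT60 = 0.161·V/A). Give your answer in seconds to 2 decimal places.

A = Σ Sᵢαᵢ = 14.5*0.37 + 20.4*0.01 + 73.3*0.02 + 73.3*0.41 + 14.7*0.35 + 18.2*0.03 + 38.8*0.18 = 49.763 sabins.
Room volume: 227.292 m³.
Sabine: RT60 = 0.161 × 227.292 / 49.763 = 0.74 s.

0.74 seconds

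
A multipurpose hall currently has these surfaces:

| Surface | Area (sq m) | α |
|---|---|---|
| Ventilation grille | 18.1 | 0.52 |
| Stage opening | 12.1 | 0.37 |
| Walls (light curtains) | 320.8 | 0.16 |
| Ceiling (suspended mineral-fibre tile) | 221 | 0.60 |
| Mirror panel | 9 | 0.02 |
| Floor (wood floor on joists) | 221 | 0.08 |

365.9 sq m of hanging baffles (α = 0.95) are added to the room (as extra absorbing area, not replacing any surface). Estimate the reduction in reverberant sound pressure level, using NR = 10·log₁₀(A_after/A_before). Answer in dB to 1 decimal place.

Total absorption A_before = 18.1·0.52 + 12.1·0.37 + 320.8·0.16 + 221·0.60 + 9·0.02 + 221·0.08
  = 9.412 + 4.477 + 51.328 + 132.600 + 0.180 + 17.680 = 215.677 sq m sabins.
Treatment contributes 365.9·0.95 = 347.605 sabins.
New total A_after = 563.282 sabins.
Reduction = 10 log₁₀(A_after/A_before) = 10 log₁₀(2.6117) = 4.2 dB.

4.2 dB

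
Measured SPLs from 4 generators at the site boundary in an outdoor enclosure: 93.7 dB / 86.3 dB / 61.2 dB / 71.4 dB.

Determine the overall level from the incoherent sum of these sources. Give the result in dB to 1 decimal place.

94.4 dB

Converting to relative power and adding: 10^(93.7/10) + 10^(86.3/10) + 10^(61.2/10) + 10^(71.4/10) = 2.786e+09.
Back to dB: 10·log₁₀ Σ = 94.4 dB.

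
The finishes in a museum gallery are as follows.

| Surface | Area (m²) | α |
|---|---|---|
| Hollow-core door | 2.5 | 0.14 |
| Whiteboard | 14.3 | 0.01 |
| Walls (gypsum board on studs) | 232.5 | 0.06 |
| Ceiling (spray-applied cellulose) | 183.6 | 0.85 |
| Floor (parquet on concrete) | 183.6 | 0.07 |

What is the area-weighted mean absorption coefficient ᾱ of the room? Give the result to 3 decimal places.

S = Σ Sᵢ = 2.5 + 14.3 + 232.5 + 183.6 + 183.6 = 616.5 m².
Σ(Sᵢαᵢ) = 2.5×0.14 + 14.3×0.01 + 232.5×0.06 + 183.6×0.85 + 183.6×0.07 = 183.355.
ᾱ = 183.355 / 616.5 = 0.297.

0.297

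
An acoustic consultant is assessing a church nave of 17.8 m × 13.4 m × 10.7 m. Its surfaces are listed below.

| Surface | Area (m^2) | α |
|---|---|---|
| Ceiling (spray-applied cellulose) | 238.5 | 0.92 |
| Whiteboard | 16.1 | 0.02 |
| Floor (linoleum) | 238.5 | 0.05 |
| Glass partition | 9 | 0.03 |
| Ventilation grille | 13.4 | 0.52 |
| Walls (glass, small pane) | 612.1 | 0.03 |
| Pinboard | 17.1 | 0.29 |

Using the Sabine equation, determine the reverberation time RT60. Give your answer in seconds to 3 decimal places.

Total absorption A = 238.5·0.92 + 16.1·0.02 + 238.5·0.05 + 9·0.03 + 13.4·0.52 + 612.1·0.03 + 17.1·0.29
  = 219.420 + 0.322 + 11.925 + 0.270 + 6.968 + 18.363 + 4.959 = 262.227 m^2 sabins.
Volume V = 17.8 × 13.4 × 10.7 = 2552.164 m³.
RT60 = 0.161 · V / A = 0.161 × 2552.164 / 262.227 = 1.567 s.

1.567 seconds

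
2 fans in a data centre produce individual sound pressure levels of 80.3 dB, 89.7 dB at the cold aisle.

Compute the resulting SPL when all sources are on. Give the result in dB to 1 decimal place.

Σ 10^(Lᵢ/10) = 1.04e+09.
Back to dB: 10·log₁₀ Σ = 90.2 dB.

90.2 dB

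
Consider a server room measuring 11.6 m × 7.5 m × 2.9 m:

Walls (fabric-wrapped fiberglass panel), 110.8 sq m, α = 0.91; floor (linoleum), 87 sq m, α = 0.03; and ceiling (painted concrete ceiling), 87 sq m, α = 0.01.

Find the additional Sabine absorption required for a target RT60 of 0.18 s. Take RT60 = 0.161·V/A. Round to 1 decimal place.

121.4 sabins

Summing Sᵢαᵢ: 100.828 + 2.610 + 0.870 → A₁ = 104.308 sabins.
Target A₂ = 0.161·252.3/0.18 = 225.668 sabins (V = 252.3 m³).
Additional absorption ΔA = 225.668 − 104.308 = 121.4 sabins.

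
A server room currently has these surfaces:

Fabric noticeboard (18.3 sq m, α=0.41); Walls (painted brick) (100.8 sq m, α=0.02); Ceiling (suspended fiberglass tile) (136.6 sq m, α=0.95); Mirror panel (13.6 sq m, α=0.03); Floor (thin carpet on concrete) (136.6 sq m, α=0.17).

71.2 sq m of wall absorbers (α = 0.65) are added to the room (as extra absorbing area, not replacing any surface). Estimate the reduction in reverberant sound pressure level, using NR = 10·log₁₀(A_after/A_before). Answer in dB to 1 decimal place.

Equivalent absorption area: A_before = 18.3*0.41 + 100.8*0.02 + 136.6*0.95 + 13.6*0.03 + 136.6*0.17 = 162.919 sq m.
Treatment contributes 71.2·0.65 = 46.280 sabins.
A_after = 162.919 + 46.280 = 209.199 sabins.
Reduction = 10 log₁₀(A_after/A_before) = 10 log₁₀(1.2841) = 1.1 dB.

1.1 dB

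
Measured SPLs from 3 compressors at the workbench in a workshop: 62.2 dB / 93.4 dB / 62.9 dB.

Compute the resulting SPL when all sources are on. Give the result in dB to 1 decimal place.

93.4 dB

Converting to relative power and adding: 10^(62.2/10) + 10^(93.4/10) + 10^(62.9/10) = 2.191e+09.
L_total = 10·log₁₀(2.191e+09) = 93.4 dB.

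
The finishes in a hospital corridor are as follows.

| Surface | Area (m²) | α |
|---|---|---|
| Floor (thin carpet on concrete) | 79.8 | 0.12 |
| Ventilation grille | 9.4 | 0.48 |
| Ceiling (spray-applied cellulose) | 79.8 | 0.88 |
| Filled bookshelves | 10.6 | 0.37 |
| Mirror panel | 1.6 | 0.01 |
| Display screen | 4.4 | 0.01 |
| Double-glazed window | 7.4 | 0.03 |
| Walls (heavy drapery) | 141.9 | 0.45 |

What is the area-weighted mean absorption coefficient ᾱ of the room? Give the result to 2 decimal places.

Total surface area S = 334.9 m².
A = 79.8×0.12 + 9.4×0.48 + 79.8×0.88 + 10.6×0.37 + 1.6×0.01 + 4.4×0.01 + 7.4×0.03 + 141.9×0.45 = 152.371 sabins.
ᾱ = A/S = 0.45.

0.45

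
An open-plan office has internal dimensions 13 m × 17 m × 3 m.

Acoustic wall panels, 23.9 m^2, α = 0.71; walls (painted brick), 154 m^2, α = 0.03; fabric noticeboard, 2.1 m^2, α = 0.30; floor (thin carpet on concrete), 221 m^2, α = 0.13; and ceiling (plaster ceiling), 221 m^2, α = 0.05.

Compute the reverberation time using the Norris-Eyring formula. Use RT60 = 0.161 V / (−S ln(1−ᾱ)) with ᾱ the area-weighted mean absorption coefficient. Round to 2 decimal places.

1.63 seconds

S = Σ Sᵢ = 622.0 m^2.
Σ(Sᵢαᵢ) = 23.9·0.71 + 154·0.03 + 2.1·0.30 + 221·0.13 + 221·0.05 = 61.999.
Mean coefficient ᾱ = A/S = 0.0997.
Eyring denominator: −S ln(1−ᾱ) = 65.327.
V = 13 × 17 × 3 = 663 m³.
T = 0.161·V/[−S·ln(1−ᾱ)] = 0.161·663/65.327 = 1.63 s.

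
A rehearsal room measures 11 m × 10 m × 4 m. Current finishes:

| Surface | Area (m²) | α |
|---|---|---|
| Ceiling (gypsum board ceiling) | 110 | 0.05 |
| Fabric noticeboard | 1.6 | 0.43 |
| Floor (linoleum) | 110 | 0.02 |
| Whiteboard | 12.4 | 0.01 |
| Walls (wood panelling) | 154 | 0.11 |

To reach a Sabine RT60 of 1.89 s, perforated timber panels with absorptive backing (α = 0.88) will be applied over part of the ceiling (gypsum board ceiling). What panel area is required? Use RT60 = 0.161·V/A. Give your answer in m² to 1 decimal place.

14.5

Total absorption A₁ = 110·0.05 + 1.6·0.43 + 110·0.02 + 12.4·0.01 + 154·0.11
  = 5.500 + 0.688 + 2.200 + 0.124 + 16.940 = 25.452 m² sabins.
V = 440 m³. Target absorption A₂ = 0.161 × 440 / 1.89 = 37.481 sabins.
Absorption to add: 37.481 − 25.452 = 12.029 sabins.
Net gain per m²: Δα = 0.88 − 0.05 = 0.83.
Area = ΔA/Δα = 12.029/0.83 = 14.5 m².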